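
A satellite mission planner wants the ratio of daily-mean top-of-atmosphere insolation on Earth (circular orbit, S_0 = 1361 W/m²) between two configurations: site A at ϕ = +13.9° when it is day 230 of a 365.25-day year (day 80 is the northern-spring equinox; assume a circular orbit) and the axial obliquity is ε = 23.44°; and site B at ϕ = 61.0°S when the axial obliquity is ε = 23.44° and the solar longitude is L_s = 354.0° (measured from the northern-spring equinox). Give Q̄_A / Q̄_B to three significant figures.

Q̄_A / Q̄_B ≈ 1.90

— Configuration A (ϕ=+13.9°):
Solar longitude: L_s = 360° × (230 − 80)/365.25 = 147.844°.
sin δ = sin 23.44° × sin 147.844° = 0.21171, so δ = +12.223°.
cos h₀ = −tan(+13.9°) tan(+12.223°) = -0.0536, h₀ = 1.6244 rad.
Bracket: h₀ sin ϕ sin δ + cos ϕ cos δ sin h₀ = 1.6244×0.24023×0.21171 + 0.97072×0.97733×0.99856 = 0.082616 + 0.947348 = 1.029964.
Q̄ = (S_0/π) × [bracket] = (1361/π) × 1.029964 = 446.20 W/m².
— Configuration B (ϕ=-61.0°):
Solar declination: sin δ = sin ε · sin L_s = sin 23.44° × sin 354.0° = -0.04158, so δ = -2.383°.
cos h₀ = −tan(-61.0°) tan(-2.383°) = -0.0751, h₀ = 1.6459 rad.
Bracket: h₀ sin ϕ sin δ + cos ϕ cos δ sin h₀ = 1.6459×-0.87462×-0.04158 + 0.48481×0.99914×0.99718 = 0.059856 + 0.483027 = 0.542883.
Q̄ = (S_0/π) × [bracket] = (1361/π) × 0.542883 = 235.19 W/m².
Ratio Q̄_A / Q̄_B = 446.20 / 235.19 = 1.897.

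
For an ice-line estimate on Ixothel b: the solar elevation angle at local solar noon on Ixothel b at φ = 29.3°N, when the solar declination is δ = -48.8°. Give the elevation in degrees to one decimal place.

At local noon the hour angle is zero, so the zenith angle equals |φ − δ| = |+29.3° − (-48.800°)| = 78.100°.
Elevation = 90° − 78.100° = 11.9°.

11.9°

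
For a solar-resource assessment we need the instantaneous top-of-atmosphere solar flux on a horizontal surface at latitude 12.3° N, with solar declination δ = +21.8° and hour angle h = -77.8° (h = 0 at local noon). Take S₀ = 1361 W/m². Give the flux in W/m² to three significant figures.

369 W/m²

cos θ_z = sin φ sin δ + cos φ cos δ cos h = 0.079113 + 0.191708 = 0.270821.
Flux = S₀ · cos θ_z = 1361 × 0.270821 = 368.6 W/m².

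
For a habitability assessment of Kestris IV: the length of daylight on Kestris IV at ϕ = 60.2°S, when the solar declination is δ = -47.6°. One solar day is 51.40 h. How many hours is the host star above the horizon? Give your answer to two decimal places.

Sunrise equation: cos h₀ = −tan ϕ · tan δ = -1.9122 ≤ −1, so the host star never sets (polar day) and h₀ = π.
Daylight = 2h₀/(2π) × 51.40 h = (3.1416/π) × 51.40 = 51.40 h.

51.40 h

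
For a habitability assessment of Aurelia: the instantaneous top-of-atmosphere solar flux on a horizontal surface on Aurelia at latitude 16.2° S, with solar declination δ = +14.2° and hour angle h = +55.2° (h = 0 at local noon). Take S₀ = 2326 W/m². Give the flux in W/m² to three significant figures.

1.08e+03 W/m²

cos θ_z = sin φ sin δ + cos φ cos δ cos h = -0.068439 + 0.531307 = 0.462868.
Flux = S₀ · cos θ_z = 2326 × 0.462868 = 1077 W/m².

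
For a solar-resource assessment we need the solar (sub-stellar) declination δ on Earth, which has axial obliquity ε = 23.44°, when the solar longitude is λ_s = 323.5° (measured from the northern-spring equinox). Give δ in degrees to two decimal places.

sin δ = sin ε · sin λ_s = sin 23.44° × sin 323.5° = -0.236614.
δ = arcsin(-0.236614) = -13.69°.

δ = -13.69°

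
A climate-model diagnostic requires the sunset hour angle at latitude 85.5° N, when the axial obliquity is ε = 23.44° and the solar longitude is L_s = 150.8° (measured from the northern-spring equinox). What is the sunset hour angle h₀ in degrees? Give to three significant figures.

h₀ = 180°

Solar declination: sin δ = sin ε · sin L_s = sin 23.44° × sin 150.8° = 0.19406, so δ = +11.190°.
Sunrise equation: cos h₀ = −tan ϕ · tan δ = -2.5136 ≤ −1, so the Sun never sets (polar day) and h₀ = π.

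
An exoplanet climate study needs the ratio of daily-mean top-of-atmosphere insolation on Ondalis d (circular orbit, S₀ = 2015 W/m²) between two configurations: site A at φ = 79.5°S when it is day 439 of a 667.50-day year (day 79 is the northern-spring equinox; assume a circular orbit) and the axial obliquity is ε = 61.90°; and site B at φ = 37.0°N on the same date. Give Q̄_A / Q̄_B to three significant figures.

Q̄_A / Q̄_B ≈ 1.14

— Configuration A (φ=-79.5°):
Solar longitude: λ_s = 360° × (439 − 79)/667.50 = 194.157°.
sin δ = sin 61.90° × sin 194.157° = -0.21575, so δ = -12.460°.
cos H₀ = −tan(-79.5°) tan(-12.460°) = -1.1922 ≤ −1 ⇒ polar day, H₀ = π.
Bracket: H₀ sin φ sin δ + cos φ cos δ sin H₀ = 3.1416×-0.98325×-0.21575 + 0.18224×0.97645×0.00000 = 0.666447 + 0.000000 = 0.666447.
Q̄ = (S₀/π) × [bracket] = (2015/π) × 0.666447 = 427.46 W/m².
— Configuration B (φ=+37.0°):
cos H₀ = −tan(+37.0°) tan(-12.460°) = 0.1665, H₀ = 1.4035 rad.
Bracket: H₀ sin φ sin δ + cos φ cos δ sin H₀ = 1.4035×0.60182×-0.21575 + 0.79864×0.97645×0.98604 = -0.182234 + 0.768946 = 0.586712.
Q̄ = (S₀/π) × [bracket] = (2015/π) × 0.586712 = 376.31 W/m².
Ratio Q̄_A / Q̄_B = 427.46 / 376.31 = 1.136.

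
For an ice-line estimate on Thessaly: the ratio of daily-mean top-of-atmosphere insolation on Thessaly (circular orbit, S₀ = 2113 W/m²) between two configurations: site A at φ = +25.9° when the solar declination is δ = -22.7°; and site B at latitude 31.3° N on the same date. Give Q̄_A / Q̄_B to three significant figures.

— Configuration A (φ=+25.9°):
cos H₀ = −tan(+25.9°) tan(-22.700°) = 0.2031, H₀ = 1.3663 rad.
Bracket: H₀ sin φ sin δ + cos φ cos δ sin H₀ = 1.3663×0.43680×-0.38591 + 0.89956×0.92254×0.97915 = -0.230311 + 0.812577 = 0.582266.
Q̄ = (S₀/π) × [bracket] = (2113/π) × 0.582266 = 391.63 W/m².
— Configuration B (φ=+31.3°):
cos H₀ = −tan(+31.3°) tan(-22.700°) = 0.2543, H₀ = 1.3136 rad.
Bracket: H₀ sin φ sin δ + cos φ cos δ sin H₀ = 1.3136×0.51952×-0.38591 + 0.85446×0.92254×0.96712 = -0.263361 + 0.762355 = 0.498994.
Q̄ = (S₀/π) × [bracket] = (2113/π) × 0.498994 = 335.62 W/m².
Ratio Q̄_A / Q̄_B = 391.63 / 335.62 = 1.167.

Q̄_A / Q̄_B ≈ 1.17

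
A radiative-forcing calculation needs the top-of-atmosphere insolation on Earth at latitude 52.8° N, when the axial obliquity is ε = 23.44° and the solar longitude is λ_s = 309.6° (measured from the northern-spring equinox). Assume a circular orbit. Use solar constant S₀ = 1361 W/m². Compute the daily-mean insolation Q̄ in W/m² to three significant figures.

Solar declination: sin δ = sin ε · sin λ_s = sin 23.44° × sin 309.6° = -0.30650, so δ = -17.849°.
cos H₀ = −tan(+52.8°) tan(-17.849°) = 0.4242, H₀ = 1.1327 rad.
Bracket: H₀ sin φ sin δ + cos φ cos δ sin H₀ = 1.1327×0.79653×-0.30650 + 0.60460×0.95187×0.90556 = -0.276533 + 0.521150 = 0.244617.
Q̄ = (S₀/π) × [bracket] = (1361/π) × 0.244617 = 106.0 W/m².

Q̄ ≈ 106 W/m²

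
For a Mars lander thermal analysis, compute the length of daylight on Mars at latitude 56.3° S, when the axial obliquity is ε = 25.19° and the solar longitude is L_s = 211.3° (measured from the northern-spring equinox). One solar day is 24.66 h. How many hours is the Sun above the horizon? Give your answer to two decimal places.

15.05 h

Solar declination: sin δ = sin ε · sin L_s = sin 25.19° × sin 211.3° = -0.22112, so δ = -12.775°.
cos h₀ = −tan ϕ · tan δ = −tan(-56.3°) × tan(-12.775°) = -0.3400, so h₀ = 1.9177 rad = 109.87°.
Daylight = 2h₀/(2π) × 24.66 h = (1.9177/π) × 24.66 = 15.05 h.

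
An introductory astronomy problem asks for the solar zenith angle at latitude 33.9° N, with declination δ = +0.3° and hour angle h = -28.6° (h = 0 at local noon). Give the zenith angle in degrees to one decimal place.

θ_z = 43.0°

cos θ_z = sin φ sin δ + cos φ cos δ cos h = 0.002920 + 0.728727 = 0.731647.
θ_z = arccos(0.731647) = 43.0°.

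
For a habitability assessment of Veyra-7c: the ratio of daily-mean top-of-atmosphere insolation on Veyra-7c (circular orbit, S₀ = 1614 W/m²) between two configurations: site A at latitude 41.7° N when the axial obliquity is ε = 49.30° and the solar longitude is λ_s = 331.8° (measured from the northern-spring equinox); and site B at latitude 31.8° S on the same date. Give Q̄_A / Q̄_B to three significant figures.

Q̄_A / Q̄_B ≈ 0.327

— Configuration A (φ=+41.7°):
Solar declination: sin δ = sin ε · sin λ_s = sin 49.30° × sin 331.8° = -0.35826, so δ = -20.993°.
cos H₀ = −tan(+41.7°) tan(-20.993°) = 0.3419, H₀ = 1.2219 rad.
Bracket: H₀ sin φ sin δ + cos φ cos δ sin H₀ = 1.2219×0.66523×-0.35826 + 0.74664×0.93362×0.93974 = -0.291210 + 0.655072 = 0.363862.
Q̄ = (S₀/π) × [bracket] = (1614/π) × 0.363862 = 186.93 W/m².
— Configuration B (φ=-31.8°):
cos H₀ = −tan(-31.8°) tan(-20.993°) = -0.2379, H₀ = 1.8110 rad.
Bracket: H₀ sin φ sin δ + cos φ cos δ sin H₀ = 1.8110×-0.52696×-0.35826 + 0.84989×0.93362×0.97128 = 0.341896 + 0.770686 = 1.112582.
Q̄ = (S₀/π) × [bracket] = (1614/π) × 1.112582 = 571.59 W/m².
Ratio Q̄_A / Q̄_B = 186.93 / 571.59 = 0.3270.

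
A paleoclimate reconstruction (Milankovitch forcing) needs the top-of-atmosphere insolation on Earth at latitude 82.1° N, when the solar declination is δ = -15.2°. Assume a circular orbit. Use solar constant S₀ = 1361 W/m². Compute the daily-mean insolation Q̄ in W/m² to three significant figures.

cos H₀ = −tan(+82.1°) tan(-15.200°) = 1.9580 ≥ 1 ⇒ polar night, H₀ = 0 and Q̄ = 0.

Q̄ ≈ 0.00 W/m²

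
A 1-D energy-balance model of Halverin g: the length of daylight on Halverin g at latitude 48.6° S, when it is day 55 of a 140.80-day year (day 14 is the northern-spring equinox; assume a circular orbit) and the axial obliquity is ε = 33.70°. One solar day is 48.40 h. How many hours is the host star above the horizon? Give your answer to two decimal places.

11.80 h

Solar longitude: λ_s = 360° × (55 − 14)/140.80 = 104.830°.
sin δ = sin 33.70° × sin 104.830° = 0.53636, so δ = +32.436°.
cos H₀ = −tan φ · tan δ = −tan(-48.6°) × tan(+32.436°) = 0.7208, so H₀ = 0.7658 rad = 43.88°.
Daylight = 2H₀/(2π) × 48.40 h = (0.7658/π) × 48.40 = 11.80 h.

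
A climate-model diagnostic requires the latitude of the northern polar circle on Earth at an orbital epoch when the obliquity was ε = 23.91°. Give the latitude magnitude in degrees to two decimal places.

The polar circle is the lowest latitude that experiences at least one full rotation of continuous daylight at the northern-summer solstice; it lies at |φ| = 90° − ε = 90° − 23.91° = 66.09°.

66.09°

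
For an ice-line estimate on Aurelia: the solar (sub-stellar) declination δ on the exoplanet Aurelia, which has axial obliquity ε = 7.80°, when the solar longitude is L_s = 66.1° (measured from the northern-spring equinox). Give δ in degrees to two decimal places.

δ = +7.13°

sin δ = sin ε · sin L_s = sin 7.80° × sin 66.1° = 0.124078.
δ = arcsin(0.124078) = +7.13°.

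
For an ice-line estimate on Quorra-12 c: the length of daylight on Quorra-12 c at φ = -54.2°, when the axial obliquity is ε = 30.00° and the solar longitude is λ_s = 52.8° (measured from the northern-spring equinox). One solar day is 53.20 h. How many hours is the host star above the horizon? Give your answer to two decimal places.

Solar declination: sin δ = sin ε · sin λ_s = sin 30.00° × sin 52.8° = 0.39826, so δ = +23.470°.
cos H₀ = −tan φ · tan δ = −tan(-54.2°) × tan(+23.470°) = 0.6020, so H₀ = 0.9248 rad = 52.99°.
Daylight = 2H₀/(2π) × 53.20 h = (0.9248/π) × 53.20 = 15.66 h.

15.66 h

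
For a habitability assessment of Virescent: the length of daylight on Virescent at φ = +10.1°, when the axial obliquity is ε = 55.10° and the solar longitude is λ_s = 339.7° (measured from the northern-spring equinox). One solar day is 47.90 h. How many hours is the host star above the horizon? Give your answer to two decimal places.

23.14 h

Solar declination: sin δ = sin ε · sin λ_s = sin 55.10° × sin 339.7° = -0.28454, so δ = -16.531°.
cos H₀ = −tan φ · tan δ = −tan(+10.1°) × tan(-16.531°) = 0.0529, so H₀ = 1.5179 rad = 86.97°.
Daylight = 2H₀/(2π) × 47.90 h = (1.5179/π) × 47.90 = 23.14 h.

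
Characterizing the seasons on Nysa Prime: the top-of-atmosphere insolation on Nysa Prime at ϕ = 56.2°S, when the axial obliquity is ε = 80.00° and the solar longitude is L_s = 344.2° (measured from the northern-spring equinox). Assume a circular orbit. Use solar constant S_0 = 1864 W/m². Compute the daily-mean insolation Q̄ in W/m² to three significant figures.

Q̄ ≈ 554 W/m²

Solar declination: sin δ = sin ε · sin L_s = sin 80.00° × sin 344.2° = -0.26814, so δ = -15.554°.
cos h₀ = −tan(-56.2°) tan(-15.554°) = -0.4158, h₀ = 1.9996 rad.
Bracket: h₀ sin ϕ sin δ + cos ϕ cos δ sin h₀ = 1.9996×-0.83098×-0.26814 + 0.55630×0.96338×0.90947 = 0.445549 + 0.487411 = 0.932960.
Q̄ = (S_0/π) × [bracket] = (1864/π) × 0.932960 = 553.6 W/m².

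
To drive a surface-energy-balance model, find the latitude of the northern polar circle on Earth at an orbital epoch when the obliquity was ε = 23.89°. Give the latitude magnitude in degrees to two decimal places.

The polar circle is the lowest latitude that experiences at least one full rotation of continuous daylight at the northern-summer solstice; it lies at |φ| = 90° − ε = 90° − 23.89° = 66.11°.

66.11°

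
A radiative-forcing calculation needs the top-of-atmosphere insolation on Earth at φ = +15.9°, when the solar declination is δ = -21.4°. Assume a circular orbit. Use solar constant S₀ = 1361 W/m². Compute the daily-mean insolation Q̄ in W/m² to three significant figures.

Q̄ ≈ 322 W/m²

cos H₀ = −tan(+15.9°) tan(-21.400°) = 0.1116, H₀ = 1.4589 rad.
Bracket: H₀ sin φ sin δ + cos φ cos δ sin H₀ = 1.4589×0.27396×-0.36488 + 0.96174×0.93106×0.99375 = -0.145835 + 0.889841 = 0.744006.
Q̄ = (S₀/π) × [bracket] = (1361/π) × 0.744006 = 322.3 W/m².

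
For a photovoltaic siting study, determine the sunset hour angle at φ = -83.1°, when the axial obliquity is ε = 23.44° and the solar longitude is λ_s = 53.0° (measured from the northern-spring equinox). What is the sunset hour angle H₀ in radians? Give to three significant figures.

Solar declination: sin δ = sin ε · sin λ_s = sin 23.44° × sin 53.0° = 0.31769, so δ = +18.523°.
cos H₀ = −tan φ · tan δ = 2.7687 ≥ 1, so the Sun never rises (polar night) and H₀ = 0.

H₀ = 0.00 rad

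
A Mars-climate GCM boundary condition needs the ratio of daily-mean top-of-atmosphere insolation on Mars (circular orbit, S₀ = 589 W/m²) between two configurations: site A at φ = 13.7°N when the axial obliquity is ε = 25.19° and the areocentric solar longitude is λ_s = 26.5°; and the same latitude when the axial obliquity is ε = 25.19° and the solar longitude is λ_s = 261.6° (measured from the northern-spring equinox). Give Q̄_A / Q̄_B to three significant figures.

— Configuration A (φ=+13.7°):
sin δ = sin 25.19° × sin 26.5° = 0.18991, so δ = +10.948°.
cos H₀ = −tan(+13.7°) tan(+10.948°) = -0.0472, H₀ = 1.6180 rad.
Bracket: H₀ sin φ sin δ + cos φ cos δ sin H₀ = 1.6180×0.23684×0.18991 + 0.97155×0.98180×0.99889 = 0.072775 + 0.952809 = 1.025584.
Q̄ = (S₀/π) × [bracket] = (589/π) × 1.025584 = 192.28 W/m².
— Configuration B (φ=+13.7°):
Solar declination: sin δ = sin ε · sin λ_s = sin 25.19° × sin 261.6° = -0.42106, so δ = -24.901°.
cos H₀ = −tan(+13.7°) tan(-24.901°) = 0.1132, H₀ = 1.4574 rad.
Bracket: H₀ sin φ sin δ + cos φ cos δ sin H₀ = 1.4574×0.23684×-0.42106 + 0.97155×0.90703×0.99358 = -0.145338 + 0.875568 = 0.730230.
Q̄ = (S₀/π) × [bracket] = (589/π) × 0.730230 = 136.91 W/m².
Ratio Q̄_A / Q̄_B = 192.28 / 136.91 = 1.404.

Q̄_A / Q̄_B ≈ 1.40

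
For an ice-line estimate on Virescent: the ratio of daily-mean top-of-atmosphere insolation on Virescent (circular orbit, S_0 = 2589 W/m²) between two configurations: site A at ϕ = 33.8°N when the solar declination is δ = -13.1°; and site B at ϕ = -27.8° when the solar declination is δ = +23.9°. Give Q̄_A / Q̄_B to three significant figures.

Q̄_A / Q̄_B ≈ 1.16

— Configuration A (ϕ=+33.8°):
cos h₀ = −tan(+33.8°) tan(-13.100°) = 0.1558, h₀ = 1.4144 rad.
Bracket: h₀ sin ϕ sin δ + cos ϕ cos δ sin h₀ = 1.4144×0.55630×-0.22665 + 0.83098×0.97398×0.98779 = -0.178335 + 0.799476 = 0.621141.
Q̄ = (S_0/π) × [bracket] = (2589/π) × 0.621141 = 511.88 W/m².
— Configuration B (ϕ=-27.8°):
cos h₀ = −tan(-27.8°) tan(+23.900°) = 0.2336, h₀ = 1.3350 rad.
Bracket: h₀ sin ϕ sin δ + cos ϕ cos δ sin h₀ = 1.3350×-0.46639×0.40514 + 0.88458×0.91425×0.97232 = -0.252253 + 0.786342 = 0.534089.
Q̄ = (S_0/π) × [bracket] = (2589/π) × 0.534089 = 440.15 W/m².
Ratio Q̄_A / Q̄_B = 511.88 / 440.15 = 1.163.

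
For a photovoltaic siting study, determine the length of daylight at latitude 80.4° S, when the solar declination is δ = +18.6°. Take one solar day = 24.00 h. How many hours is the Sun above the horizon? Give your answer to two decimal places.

cos h₀ = −tan ϕ · tan δ = 1.9897 ≥ 1, so the Sun never rises (polar night) and h₀ = 0.
Daylight = 2h₀/(2π) × 24.00 h = (0.0000/π) × 24.00 = 0.00 h.

0.00 h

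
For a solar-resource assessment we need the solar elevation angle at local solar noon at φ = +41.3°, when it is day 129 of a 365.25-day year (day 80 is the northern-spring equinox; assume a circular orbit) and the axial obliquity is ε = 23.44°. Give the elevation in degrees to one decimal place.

66.0°

Solar longitude: λ_s = 360° × (129 − 80)/365.25 = 48.296°.
sin δ = sin 23.44° × sin 48.296° = 0.29698, so δ = +17.277°.
At local noon the hour angle is zero, so the zenith angle equals |φ − δ| = |+41.3° − (+17.277°)| = 24.023°.
Elevation = 90° − 24.023° = 66.0°.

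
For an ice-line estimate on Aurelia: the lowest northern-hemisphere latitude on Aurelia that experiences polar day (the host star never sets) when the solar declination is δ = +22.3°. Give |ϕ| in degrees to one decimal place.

|ϕ| = 67.7°

Polar day requires cos h₀ = −tan ϕ tan δ ≤ −1, i.e. tan ϕ tan δ ≥ 1.
The boundary is |tan ϕ| · |tan δ| = 1, so |ϕ| = 90° − |δ| = 90° − 22.3° = 67.7° in the northern hemisphere.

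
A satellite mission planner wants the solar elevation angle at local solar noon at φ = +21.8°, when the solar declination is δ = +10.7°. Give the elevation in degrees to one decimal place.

78.9°

At local noon the hour angle is zero, so the zenith angle equals |φ − δ| = |+21.8° − (+10.700°)| = 11.100°.
Elevation = 90° − 11.100° = 78.9°.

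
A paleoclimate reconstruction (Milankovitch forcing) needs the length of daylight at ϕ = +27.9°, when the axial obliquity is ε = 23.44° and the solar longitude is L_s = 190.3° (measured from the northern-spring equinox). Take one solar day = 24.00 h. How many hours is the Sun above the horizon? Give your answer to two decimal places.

Solar declination: sin δ = sin ε · sin L_s = sin 23.44° × sin 190.3° = -0.07113, so δ = -4.079°.
cos h₀ = −tan ϕ · tan δ = −tan(+27.9°) × tan(-4.079°) = 0.0378, so h₀ = 1.5330 rad = 87.84°.
Daylight = 2h₀/(2π) × 24.00 h = (1.5330/π) × 24.00 = 11.71 h.

11.71 h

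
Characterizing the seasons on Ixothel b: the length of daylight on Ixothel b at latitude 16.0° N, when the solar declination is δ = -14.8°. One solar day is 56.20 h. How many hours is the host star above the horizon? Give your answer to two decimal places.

26.74 h

cos H₀ = −tan φ · tan δ = −tan(+16.0°) × tan(-14.800°) = 0.0758, so H₀ = 1.4950 rad = 85.66°.
Daylight = 2H₀/(2π) × 56.20 h = (1.4950/π) × 56.20 = 26.74 h.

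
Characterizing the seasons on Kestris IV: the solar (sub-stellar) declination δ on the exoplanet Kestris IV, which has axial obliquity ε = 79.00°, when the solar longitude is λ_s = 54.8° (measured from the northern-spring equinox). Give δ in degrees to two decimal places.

δ = +53.33°

sin δ = sin ε · sin λ_s = sin 79.00° × sin 54.8° = 0.802132.
δ = arcsin(0.802132) = +53.33°.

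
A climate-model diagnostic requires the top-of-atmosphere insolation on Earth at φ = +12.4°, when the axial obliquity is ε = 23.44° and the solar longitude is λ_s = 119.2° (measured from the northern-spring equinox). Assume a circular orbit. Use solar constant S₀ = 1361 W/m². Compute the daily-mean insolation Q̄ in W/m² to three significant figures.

Q̄ ≈ 449 W/m²

Solar declination: sin δ = sin ε · sin λ_s = sin 23.44° × sin 119.2° = 0.34724, so δ = +20.318°.
cos H₀ = −tan(+12.4°) tan(+20.318°) = -0.0814, H₀ = 1.6523 rad.
Bracket: H₀ sin φ sin δ + cos φ cos δ sin H₀ = 1.6523×0.21474×0.34724 + 0.97667×0.93778×0.99668 = 0.123206 + 0.912861 = 1.036067.
Q̄ = (S₀/π) × [bracket] = (1361/π) × 1.036067 = 448.8 W/m².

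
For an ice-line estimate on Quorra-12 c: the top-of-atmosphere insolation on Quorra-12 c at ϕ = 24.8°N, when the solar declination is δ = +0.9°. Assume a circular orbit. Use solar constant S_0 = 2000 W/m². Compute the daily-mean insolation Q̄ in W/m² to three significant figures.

Q̄ ≈ 584 W/m²

cos h₀ = −tan(+24.8°) tan(+0.900°) = -0.0073, h₀ = 1.5781 rad.
Bracket: h₀ sin ϕ sin δ + cos ϕ cos δ sin h₀ = 1.5781×0.41945×0.01571 + 0.90778×0.99988×0.99997 = 0.010399 + 0.907644 = 0.918043.
Q̄ = (S_0/π) × [bracket] = (2000/π) × 0.918043 = 584.4 W/m².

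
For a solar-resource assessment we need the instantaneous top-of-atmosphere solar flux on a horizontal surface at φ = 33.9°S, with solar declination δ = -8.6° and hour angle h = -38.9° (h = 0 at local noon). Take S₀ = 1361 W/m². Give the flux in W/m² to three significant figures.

983 W/m²

cos θ_z = sin φ sin δ + cos φ cos δ cos h = 0.083403 + 0.638689 = 0.722092.
Flux = S₀ · cos θ_z = 1361 × 0.722092 = 982.8 W/m².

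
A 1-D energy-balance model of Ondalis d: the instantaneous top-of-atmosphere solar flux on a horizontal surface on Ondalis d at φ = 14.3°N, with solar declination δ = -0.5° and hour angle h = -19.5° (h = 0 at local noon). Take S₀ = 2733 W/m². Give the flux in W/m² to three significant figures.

cos θ_z = sin φ sin δ + cos φ cos δ cos h = -0.002155 + 0.913400 = 0.911245.
Flux = S₀ · cos θ_z = 2733 × 0.911245 = 2490 W/m².

2.49e+03 W/m²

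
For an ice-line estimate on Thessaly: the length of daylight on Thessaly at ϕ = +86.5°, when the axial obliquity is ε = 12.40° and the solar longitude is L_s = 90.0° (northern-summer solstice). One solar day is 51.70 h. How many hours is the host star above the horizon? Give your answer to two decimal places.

51.70 h

Solar declination: sin δ = sin ε · sin L_s = sin 12.40° × sin 90.0° = 0.21474, so δ = +12.400°.
Sunrise equation: cos h₀ = −tan ϕ · tan δ = -3.5947 ≤ −1, so the host star never sets (polar day) and h₀ = π.
Daylight = 2h₀/(2π) × 51.70 h = (3.1416/π) × 51.70 = 51.70 h.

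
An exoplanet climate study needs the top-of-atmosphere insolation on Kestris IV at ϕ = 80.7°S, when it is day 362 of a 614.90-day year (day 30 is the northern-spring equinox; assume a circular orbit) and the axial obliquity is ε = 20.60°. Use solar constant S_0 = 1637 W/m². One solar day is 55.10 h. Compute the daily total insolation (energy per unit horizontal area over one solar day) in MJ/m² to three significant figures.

Solar longitude: L_s = 360° × (362 − 30)/614.90 = 194.373°.
sin δ = sin 20.60° × sin 194.373° = -0.08734, so δ = -5.011°.
cos h₀ = −tan(-80.7°) tan(-5.011°) = -0.5354, h₀ = 2.1358 rad.
Bracket: h₀ sin ϕ sin δ + cos ϕ cos δ sin h₀ = 2.1358×-0.98686×-0.08734 + 0.16160×0.99618×0.84460 = 0.184090 + 0.135966 = 0.320056.
Q̄ = (S_0/π) × [bracket] = (1637/π) × 0.320056 = 166.77 W/m².
Daily total = Q̄ × 55.10 h × 3600 s/h = 166.77 × 55.10 × 3600 / 10⁶ = 33.08 MJ/m².

33.1 MJ/m²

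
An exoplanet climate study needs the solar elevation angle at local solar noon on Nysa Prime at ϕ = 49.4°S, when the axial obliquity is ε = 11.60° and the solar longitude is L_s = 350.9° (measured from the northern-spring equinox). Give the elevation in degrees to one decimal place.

42.4°

Solar declination: sin δ = sin ε · sin L_s = sin 11.60° × sin 350.9° = -0.03180, so δ = -1.822°.
At local noon the hour angle is zero, so the zenith angle equals |ϕ − δ| = |-49.4° − (-1.822°)| = 47.578°.
Elevation = 90° − 47.578° = 42.4°.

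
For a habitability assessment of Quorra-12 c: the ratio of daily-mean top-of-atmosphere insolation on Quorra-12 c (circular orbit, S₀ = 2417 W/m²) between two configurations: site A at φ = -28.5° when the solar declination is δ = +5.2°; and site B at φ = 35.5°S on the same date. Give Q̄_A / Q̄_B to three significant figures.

Q̄_A / Q̄_B ≈ 1.11

— Configuration A (φ=-28.5°):
cos H₀ = −tan(-28.5°) tan(+5.200°) = 0.0494, H₀ = 1.5214 rad.
Bracket: H₀ sin φ sin δ + cos φ cos δ sin H₀ = 1.5214×-0.47716×0.09063 + 0.87882×0.99588×0.99878 = -0.065793 + 0.874132 = 0.808339.
Q̄ = (S₀/π) × [bracket] = (2417/π) × 0.808339 = 621.90 W/m².
— Configuration B (φ=-35.5°):
cos H₀ = −tan(-35.5°) tan(+5.200°) = 0.0649, H₀ = 1.5058 rad.
Bracket: H₀ sin φ sin δ + cos φ cos δ sin H₀ = 1.5058×-0.58070×0.09063 + 0.81412×0.99588×0.99789 = -0.079249 + 0.809055 = 0.729806.
Q̄ = (S₀/π) × [bracket] = (2417/π) × 0.729806 = 561.48 W/m².
Ratio Q̄_A / Q̄_B = 621.90 / 561.48 = 1.108.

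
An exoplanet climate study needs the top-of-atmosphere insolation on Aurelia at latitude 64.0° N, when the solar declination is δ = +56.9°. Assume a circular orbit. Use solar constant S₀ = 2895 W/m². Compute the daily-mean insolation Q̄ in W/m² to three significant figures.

cos H₀ = −tan(+64.0°) tan(+56.900°) = -3.1452 ≤ −1 ⇒ polar day, H₀ = π.
Bracket: H₀ sin φ sin δ + cos φ cos δ sin H₀ = 3.1416×0.89879×0.83772 + 0.43837×0.54610×0.00000 = 2.365419 + 0.000000 = 2.365419.
Q̄ = (S₀/π) × [bracket] = (2895/π) × 2.365419 = 2180 W/m².

Q̄ ≈ 2.18e+03 W/m²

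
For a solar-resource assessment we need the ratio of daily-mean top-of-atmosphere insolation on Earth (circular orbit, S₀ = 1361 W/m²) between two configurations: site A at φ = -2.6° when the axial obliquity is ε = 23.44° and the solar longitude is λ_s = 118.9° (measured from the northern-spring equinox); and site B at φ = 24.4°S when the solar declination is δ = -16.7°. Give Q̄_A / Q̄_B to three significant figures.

Q̄_A / Q̄_B ≈ 0.855

— Configuration A (φ=-2.6°):
Solar declination: sin δ = sin ε · sin λ_s = sin 23.44° × sin 118.9° = 0.34825, so δ = +20.380°.
cos H₀ = −tan(-2.6°) tan(+20.380°) = 0.0169, H₀ = 1.5539 rad.
Bracket: H₀ sin φ sin δ + cos φ cos δ sin H₀ = 1.5539×-0.04536×0.34825 + 0.99897×0.93740×0.99986 = -0.024546 + 0.936303 = 0.911757.
Q̄ = (S₀/π) × [bracket] = (1361/π) × 0.911757 = 394.99 W/m².
— Configuration B (φ=-24.4°):
cos H₀ = −tan(-24.4°) tan(-16.700°) = -0.1361, H₀ = 1.7073 rad.
Bracket: H₀ sin φ sin δ + cos φ cos δ sin H₀ = 1.7073×-0.41310×-0.28736 + 0.91068×0.95782×0.99070 = 0.202671 + 0.864155 = 1.066826.
Q̄ = (S₀/π) × [bracket] = (1361/π) × 1.066826 = 462.17 W/m².
Ratio Q̄_A / Q̄_B = 394.99 / 462.17 = 0.8546.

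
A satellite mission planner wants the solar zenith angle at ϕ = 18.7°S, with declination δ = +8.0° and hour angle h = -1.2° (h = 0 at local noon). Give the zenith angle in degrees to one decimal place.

θ_z = 26.7°

cos θ_z = sin ϕ sin δ + cos ϕ cos δ cos h = -0.044621 + 0.937786 = 0.893165.
θ_z = arccos(0.893165) = 26.7°.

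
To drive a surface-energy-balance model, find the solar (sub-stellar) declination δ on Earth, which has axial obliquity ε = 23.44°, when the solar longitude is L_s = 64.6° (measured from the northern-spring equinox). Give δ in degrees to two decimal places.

δ = +21.06°

sin δ = sin ε · sin L_s = sin 23.44° × sin 64.6° = 0.359336.
δ = arcsin(0.359336) = +21.06°.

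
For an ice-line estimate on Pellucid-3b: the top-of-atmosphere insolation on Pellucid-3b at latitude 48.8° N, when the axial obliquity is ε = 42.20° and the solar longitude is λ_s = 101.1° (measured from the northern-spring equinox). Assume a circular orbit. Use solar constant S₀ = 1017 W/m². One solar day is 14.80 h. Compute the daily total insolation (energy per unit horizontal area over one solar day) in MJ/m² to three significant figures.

26.9 MJ/m²

Solar declination: sin δ = sin ε · sin λ_s = sin 42.20° × sin 101.1° = 0.65915, so δ = +41.235°.
cos H₀ = −tan(+48.8°) tan(+41.235°) = -1.0012 ≤ −1 ⇒ polar day, H₀ = π.
Bracket: H₀ sin φ sin δ + cos φ cos δ sin H₀ = 3.1416×0.75241×0.65915 + 0.65869×0.75201×0.00000 = 1.558080 + 0.000000 = 1.558080.
Q̄ = (S₀/π) × [bracket] = (1017/π) × 1.558080 = 504.38 W/m².
Daily total = Q̄ × 14.80 h × 3600 s/h = 504.38 × 14.80 × 3600 / 10⁶ = 26.87 MJ/m².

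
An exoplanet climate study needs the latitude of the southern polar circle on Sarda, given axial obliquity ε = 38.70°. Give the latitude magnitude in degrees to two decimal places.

The polar circle is the lowest latitude that experiences at least one full rotation of continuous darkness at the northern-summer solstice; it lies at |φ| = 90° − ε = 90° − 38.70° = 51.30°.

51.30°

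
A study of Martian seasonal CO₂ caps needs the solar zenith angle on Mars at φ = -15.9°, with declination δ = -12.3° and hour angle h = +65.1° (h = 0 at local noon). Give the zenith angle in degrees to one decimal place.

cos θ_z = sin φ sin δ + cos φ cos δ cos h = 0.058362 + 0.395633 = 0.453995.
θ_z = arccos(0.453995) = 63.0°.

θ_z = 63.0°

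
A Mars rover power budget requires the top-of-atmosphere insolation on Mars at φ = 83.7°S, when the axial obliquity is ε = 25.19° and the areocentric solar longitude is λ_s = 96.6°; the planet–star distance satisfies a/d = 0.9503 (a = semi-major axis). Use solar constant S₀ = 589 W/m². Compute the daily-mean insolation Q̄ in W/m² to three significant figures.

Q̄ ≈ 0.00 W/m²

sin δ = sin 25.19° × sin 96.6° = 0.42280, so δ = +25.012°.
cos H₀ = −tan(-83.7°) tan(+25.012°) = 4.2260 ≥ 1 ⇒ polar night, H₀ = 0 and Q̄ = 0.
Inverse-square distance factor (a/d)² = 0.9503² = 0.903070.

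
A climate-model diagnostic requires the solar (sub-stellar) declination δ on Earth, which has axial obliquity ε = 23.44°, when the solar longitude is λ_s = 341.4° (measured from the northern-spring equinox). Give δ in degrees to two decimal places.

sin δ = sin ε · sin λ_s = sin 23.44° × sin 341.4° = -0.126878.
δ = arcsin(-0.126878) = -7.29°.

δ = -7.29°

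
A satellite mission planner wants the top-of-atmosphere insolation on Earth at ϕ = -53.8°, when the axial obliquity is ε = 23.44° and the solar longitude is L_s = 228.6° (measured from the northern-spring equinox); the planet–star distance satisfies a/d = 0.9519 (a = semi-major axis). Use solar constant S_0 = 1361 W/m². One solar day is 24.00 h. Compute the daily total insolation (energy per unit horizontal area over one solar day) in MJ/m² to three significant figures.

33.7 MJ/m²

Solar declination: sin δ = sin ε · sin L_s = sin 23.44° × sin 228.6° = -0.29839, so δ = -17.361°.
cos h₀ = −tan(-53.8°) tan(-17.361°) = -0.4272, h₀ = 2.0121 rad.
Bracket: h₀ sin ϕ sin δ + cos ϕ cos δ sin h₀ = 2.0121×-0.80696×-0.29839 + 0.59061×0.95445×0.90418 = 0.484491 + 0.509693 = 0.994184.
Inverse-square distance factor (a/d)² = 0.9519² = 0.906114.
Q̄ = (S_0/π) × 0.906114 × [bracket] = (1361/π) × 0.906114 × 0.994184 = 390.26 W/m².
Daily total = Q̄ × 24.00 h × 3600 s/h = 390.26 × 24.00 × 3600 / 10⁶ = 33.72 MJ/m².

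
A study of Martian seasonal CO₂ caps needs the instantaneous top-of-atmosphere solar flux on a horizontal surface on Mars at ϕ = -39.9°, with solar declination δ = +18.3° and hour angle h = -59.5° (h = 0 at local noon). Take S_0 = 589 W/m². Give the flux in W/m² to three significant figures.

cos θ_z = sin ϕ sin δ + cos ϕ cos δ cos h = -0.201410 + 0.369674 = 0.168264.
Flux = S_0 · cos θ_z = 589 × 0.168264 = 99.11 W/m².

99.1 W/m²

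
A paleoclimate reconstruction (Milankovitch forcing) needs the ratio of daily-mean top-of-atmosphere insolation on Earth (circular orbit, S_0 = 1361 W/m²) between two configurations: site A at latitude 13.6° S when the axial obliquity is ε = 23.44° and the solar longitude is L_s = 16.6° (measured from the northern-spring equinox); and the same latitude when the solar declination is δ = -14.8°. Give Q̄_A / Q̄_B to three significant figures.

— Configuration A (ϕ=-13.6°):
Solar declination: sin δ = sin ε · sin L_s = sin 23.44° × sin 16.6° = 0.11364, so δ = +6.525°.
cos h₀ = −tan(-13.6°) tan(+6.525°) = 0.0277, h₀ = 1.5431 rad.
Bracket: h₀ sin ϕ sin δ + cos ϕ cos δ sin h₀ = 1.5431×-0.23514×0.11364 + 0.97196×0.99352×0.99962 = -0.041234 + 0.965295 = 0.924061.
Q̄ = (S_0/π) × [bracket] = (1361/π) × 0.924061 = 400.32 W/m².
— Configuration B (ϕ=-13.6°):
cos h₀ = −tan(-13.6°) tan(-14.800°) = -0.0639, h₀ = 1.6348 rad.
Bracket: h₀ sin ϕ sin δ + cos ϕ cos δ sin h₀ = 1.6348×-0.23514×-0.25545 + 0.97196×0.96682×0.99796 = 0.098197 + 0.937793 = 1.035990.
Q̄ = (S_0/π) × [bracket] = (1361/π) × 1.035990 = 448.81 W/m².
Ratio Q̄_A / Q̄_B = 400.32 / 448.81 = 0.8920.

Q̄_A / Q̄_B ≈ 0.892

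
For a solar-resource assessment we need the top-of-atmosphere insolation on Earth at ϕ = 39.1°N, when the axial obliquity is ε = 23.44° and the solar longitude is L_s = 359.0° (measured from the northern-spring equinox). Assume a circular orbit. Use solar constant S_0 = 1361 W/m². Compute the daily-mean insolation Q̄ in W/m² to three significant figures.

Solar declination: sin δ = sin ε · sin L_s = sin 23.44° × sin 359.0° = -0.00694, so δ = -0.398°.
cos h₀ = −tan(+39.1°) tan(-0.398°) = 0.0056, h₀ = 1.5652 rad.
Bracket: h₀ sin ϕ sin δ + cos ϕ cos δ sin h₀ = 1.5652×0.63068×-0.00694 + 0.77605×0.99998×0.99998 = -0.006851 + 0.776019 = 0.769168.
Q̄ = (S_0/π) × [bracket] = (1361/π) × 0.769168 = 333.2 W/m².

Q̄ ≈ 333 W/m²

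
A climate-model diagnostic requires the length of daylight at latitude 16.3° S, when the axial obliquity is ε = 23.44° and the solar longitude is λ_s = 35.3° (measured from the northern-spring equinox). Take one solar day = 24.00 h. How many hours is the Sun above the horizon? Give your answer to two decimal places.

Solar declination: sin δ = sin ε · sin λ_s = sin 23.44° × sin 35.3° = 0.22987, so δ = +13.289°.
cos H₀ = −tan φ · tan δ = −tan(-16.3°) × tan(+13.289°) = 0.0691, so H₀ = 1.5017 rad = 86.04°.
Daylight = 2H₀/(2π) × 24.00 h = (1.5017/π) × 24.00 = 11.47 h.

11.47 h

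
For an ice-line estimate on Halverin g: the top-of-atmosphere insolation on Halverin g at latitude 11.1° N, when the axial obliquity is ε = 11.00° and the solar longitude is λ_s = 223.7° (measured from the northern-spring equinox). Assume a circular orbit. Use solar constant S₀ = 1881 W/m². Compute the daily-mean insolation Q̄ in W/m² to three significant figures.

Solar declination: sin δ = sin ε · sin λ_s = sin 11.00° × sin 223.7° = -0.13183, so δ = -7.575°.
cos H₀ = −tan(+11.1°) tan(-7.575°) = 0.0261, H₀ = 1.5447 rad.
Bracket: H₀ sin φ sin δ + cos φ cos δ sin H₀ = 1.5447×0.19252×-0.13183 + 0.98129×0.99127×0.99966 = -0.039204 + 0.972393 = 0.933189.
Q̄ = (S₀/π) × [bracket] = (1881/π) × 0.933189 = 558.7 W/m².

Q̄ ≈ 559 W/m²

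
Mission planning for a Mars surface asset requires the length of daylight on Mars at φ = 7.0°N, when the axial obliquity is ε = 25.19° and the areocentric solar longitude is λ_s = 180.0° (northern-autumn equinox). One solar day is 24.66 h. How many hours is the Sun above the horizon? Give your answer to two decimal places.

12.33 h

sin δ = sin 25.19° × sin 180.0° = 0.00000, so δ = +0.000°.
cos H₀ = −tan φ · tan δ = −tan(+7.0°) × tan(+0.000°) = -0.0000, so H₀ = 1.5708 rad = 90.00°.
Daylight = 2H₀/(2π) × 24.66 h = (1.5708/π) × 24.66 = 12.33 h.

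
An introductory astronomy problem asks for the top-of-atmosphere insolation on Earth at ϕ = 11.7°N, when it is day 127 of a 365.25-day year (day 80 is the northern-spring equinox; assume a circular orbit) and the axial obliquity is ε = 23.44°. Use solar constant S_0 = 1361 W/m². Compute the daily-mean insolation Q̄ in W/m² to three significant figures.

Q̄ ≈ 447 W/m²

Solar longitude: L_s = 360° × (127 − 80)/365.25 = 46.324°.
sin δ = sin 23.44° × sin 46.324° = 0.28771, so δ = +16.721°.
cos h₀ = −tan(+11.7°) tan(+16.721°) = -0.0622, h₀ = 1.6330 rad.
Bracket: h₀ sin ϕ sin δ + cos ϕ cos δ sin h₀ = 1.6330×0.20279×0.28771 + 0.97922×0.95772×0.99806 = 0.095277 + 0.935999 = 1.031276.
Q̄ = (S_0/π) × [bracket] = (1361/π) × 1.031276 = 446.8 W/m².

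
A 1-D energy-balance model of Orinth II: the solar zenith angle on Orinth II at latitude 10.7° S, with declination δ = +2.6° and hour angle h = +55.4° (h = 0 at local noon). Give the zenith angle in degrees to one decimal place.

θ_z = 56.7°

cos θ_z = sin ϕ sin δ + cos ϕ cos δ cos h = -0.008422 + 0.557396 = 0.548974.
θ_z = arccos(0.548974) = 56.7°.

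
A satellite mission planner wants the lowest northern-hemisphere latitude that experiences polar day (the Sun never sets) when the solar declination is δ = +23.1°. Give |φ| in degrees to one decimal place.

Polar day requires cos H₀ = −tan φ tan δ ≤ −1, i.e. tan φ tan δ ≥ 1.
The boundary is |tan φ| · |tan δ| = 1, so |φ| = 90° − |δ| = 90° − 23.1° = 66.9° in the northern hemisphere.

|φ| = 66.9°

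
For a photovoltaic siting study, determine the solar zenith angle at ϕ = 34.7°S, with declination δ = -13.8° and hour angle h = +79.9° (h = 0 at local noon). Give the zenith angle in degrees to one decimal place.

θ_z = 74.0°

cos θ_z = sin ϕ sin δ + cos ϕ cos δ cos h = 0.135792 + 0.140015 = 0.275807.
θ_z = arccos(0.275807) = 74.0°.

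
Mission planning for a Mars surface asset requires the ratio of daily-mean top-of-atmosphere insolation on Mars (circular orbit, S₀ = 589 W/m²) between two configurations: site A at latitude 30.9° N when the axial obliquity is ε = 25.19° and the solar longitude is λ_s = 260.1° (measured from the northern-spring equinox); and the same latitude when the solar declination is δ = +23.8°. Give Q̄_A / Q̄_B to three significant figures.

— Configuration A (φ=+30.9°):
Solar declination: sin δ = sin ε · sin λ_s = sin 25.19° × sin 260.1° = -0.41928, so δ = -24.789°.
cos H₀ = −tan(+30.9°) tan(-24.789°) = 0.2764, H₀ = 1.2907 rad.
Bracket: H₀ sin φ sin δ + cos φ cos δ sin H₀ = 1.2907×0.51354×-0.41928 + 0.85806×0.90786×0.96104 = -0.277910 + 0.748649 = 0.470739.
Q̄ = (S₀/π) × [bracket] = (589/π) × 0.470739 = 88.256 W/m².
— Configuration B (φ=+30.9°):
cos H₀ = −tan(+30.9°) tan(+23.800°) = -0.2640, H₀ = 1.8379 rad.
Bracket: H₀ sin φ sin δ + cos φ cos δ sin H₀ = 1.8379×0.51354×0.40355 + 0.85806×0.91496×0.96453 = 0.380885 + 0.757243 = 1.138128.
Q̄ = (S₀/π) × [bracket] = (589/π) × 1.138128 = 213.38 W/m².
Ratio Q̄_A / Q̄_B = 88.256 / 213.38 = 0.4136.

Q̄_A / Q̄_B ≈ 0.414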